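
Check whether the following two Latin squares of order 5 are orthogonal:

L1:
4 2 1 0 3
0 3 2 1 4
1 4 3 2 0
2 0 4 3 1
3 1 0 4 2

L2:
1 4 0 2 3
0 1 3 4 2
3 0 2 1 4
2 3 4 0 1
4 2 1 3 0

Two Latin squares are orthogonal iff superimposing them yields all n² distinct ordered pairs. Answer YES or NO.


Form the n² = 25 superimposed pairs (L1[i][j], L2[i][j]), row by row (rows and columns indexed from 0):
row 0: (4,1) (2,4) (1,0) (0,2) (3,3)
row 1: (0,0) (3,1) (2,3) (1,4) (4,2)
row 2: (1,3) (4,0) (3,2) (2,1) (0,4)
row 3: (2,2) (0,3) (4,4) (3,0) (1,1)
row 4: (3,4) (1,2) (0,1) (4,3) (2,0)
Orthogonality requires all 25 pairs distinct.
Check by first coordinate: for each symbol s of L1, list the L2 entries in the n cells where L1 = s; they must all differ.
  L1 = 0: L2 entries (in reading order) 2, 0, 4, 3, 1 — all 5 distinct ✓
  L1 = 1: L2 entries (in reading order) 0, 4, 3, 1, 2 — all 5 distinct ✓
  L1 = 2: L2 entries (in reading order) 4, 3, 1, 2, 0 — all 5 distinct ✓
  L1 = 3: L2 entries (in reading order) 3, 1, 2, 0, 4 — all 5 distinct ✓
  L1 = 4: L2 entries (in reading order) 1, 2, 0, 4, 3 — all 5 distinct ✓
Every symbol of L1 meets every symbol of L2 exactly once, so all 25 pairs are distinct (25 of 25).
Conclusion: YES.

YES


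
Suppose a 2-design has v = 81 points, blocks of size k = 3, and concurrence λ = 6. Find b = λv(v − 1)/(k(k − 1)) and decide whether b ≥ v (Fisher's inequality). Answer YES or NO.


b = λv(v − 1)/(k(k − 1)) = 6·81·80/(3·2) = 38880/6 = 6480.
Compare with v = 81: b ≥ v, so Fisher's inequality holds.

YES


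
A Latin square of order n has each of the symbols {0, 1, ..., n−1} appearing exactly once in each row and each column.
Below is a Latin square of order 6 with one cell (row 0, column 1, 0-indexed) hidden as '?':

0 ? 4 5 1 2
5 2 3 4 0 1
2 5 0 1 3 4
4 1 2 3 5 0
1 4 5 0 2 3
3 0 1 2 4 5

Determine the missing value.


Row 0 contains symbols [0, 1, 2, 4, 5] — missing [3].
Column 1 contains symbols [0, 1, 2, 4, 5] — missing [3].
The missing symbol must appear in both missing sets; intersection = [3].
Therefore the hidden value is 3.

Missing value = 3.


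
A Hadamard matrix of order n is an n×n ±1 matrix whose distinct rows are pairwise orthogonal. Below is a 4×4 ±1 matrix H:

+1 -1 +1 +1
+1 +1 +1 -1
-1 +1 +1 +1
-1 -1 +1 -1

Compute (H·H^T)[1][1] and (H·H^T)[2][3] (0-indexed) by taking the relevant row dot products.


Row 1 of H: [1, 1, 1, -1].
Row 2 of H: [-1, 1, 1, 1].
Row 3 of H: [-1, -1, 1, -1].
(H·H^T)[1][1] = Σ_j H[1][j]·H[1][j] = (1)² + (1)² + (1)² + (-1)² = 1 + 1 + 1 + 1 = 4.
(H·H^T)[2][3] = Σ_j H[2][j]·H[3][j] = (-1)·(-1) + (1)·(-1) + (1)·(1) + (1)·(-1) = 1 + -1 + 1 + -1 = 0.
So rows 2 and 3 are orthogonal; the diagonal entry equals n = 4.

(1,1) entry = 4; (2,3) entry = 0.


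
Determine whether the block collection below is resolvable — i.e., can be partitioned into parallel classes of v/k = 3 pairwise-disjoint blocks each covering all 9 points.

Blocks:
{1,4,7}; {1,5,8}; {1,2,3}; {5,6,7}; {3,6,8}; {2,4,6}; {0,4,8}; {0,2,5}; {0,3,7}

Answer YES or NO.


v = 9, block size k = 3, number of blocks = 9.
For resolvability, blocks must partition into parallel classes of size v/k = 3.
Total blocks must therefore be a multiple of 3: 9 = 3·3 + 0 ⇒ divisible ✓.
Greedy packing gives 3 candidate class(es). Each should be a full parallel class (size 3, covers all 9 points).
  Class 1 (3 blocks): {1,4,7}; {3,6,8}; {0,2,5}. Points covered: [0, 1, 2, 3, 4, 5, 6, 7, 8].
  Class 2 (3 blocks): {1,5,8}; {2,4,6}; {0,3,7}. Points covered: [0, 1, 2, 3, 4, 5, 6, 7, 8].
  Class 3 (3 blocks): {1,2,3}; {5,6,7}; {0,4,8}. Points covered: [0, 1, 2, 3, 4, 5, 6, 7, 8].
All classes full (size 3)? YES. All classes cover every point? YES.
Resolvable? YES.

YES


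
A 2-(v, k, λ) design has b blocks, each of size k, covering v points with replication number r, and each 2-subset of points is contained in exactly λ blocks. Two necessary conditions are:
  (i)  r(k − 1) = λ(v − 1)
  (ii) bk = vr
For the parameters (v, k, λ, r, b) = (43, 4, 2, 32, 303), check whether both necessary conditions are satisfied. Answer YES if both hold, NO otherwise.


Condition (i): r(k − 1) = 32·3 = 96; λ(v − 1) = 2·42 = 84. Match? NO.
Condition (ii): bk = 303·4 = 1212; vr = 43·32 = 1376. Match? NO.
Both conditions hold? NO.

NO


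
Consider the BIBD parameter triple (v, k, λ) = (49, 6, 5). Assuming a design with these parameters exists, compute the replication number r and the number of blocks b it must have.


Any 2-(v, k, λ) BIBD satisfies two necessary conditions:
  (i)  Each point sits in r blocks, and counting incidences through any fixed point gives r(k − 1) = λ(v − 1), so r = λ(v − 1)/(k − 1).
  (ii) Total incidences bk = vr, so b = vr/k.
Step 1: r = λ(v − 1)/(k − 1) = 5·(49 − 1)/(6 − 1) = 5·48/5 = 240/5 = 48.
Step 2: b = vr/k = 49·48/6 = 2352/6 = 392.
Check integrality: r = 48 ∈ Z ✓, b = 392 ∈ Z ✓.
(These identities are necessary conditions: they determine r and b for any design with these parameters, but do not by themselves prove that one exists.)

r = 48, b = 392.


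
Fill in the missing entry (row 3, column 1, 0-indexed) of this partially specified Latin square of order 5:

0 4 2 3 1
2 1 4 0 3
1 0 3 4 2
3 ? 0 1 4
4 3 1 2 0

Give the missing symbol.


Row 3 contains symbols [0, 1, 3, 4] — missing [2].
Column 1 contains symbols [0, 1, 3, 4] — missing [2].
The missing symbol must appear in both missing sets; intersection = [2].
Therefore the hidden value is 2.

Missing value = 2.


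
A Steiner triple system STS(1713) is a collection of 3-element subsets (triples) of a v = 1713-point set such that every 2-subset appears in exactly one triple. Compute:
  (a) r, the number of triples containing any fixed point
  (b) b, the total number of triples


An STS(v) is a 2-(v, 3, 1) BIBD: block size k = 3, λ = 1.
Replication: r(k − 1) = λ(v − 1) ⇒ r·2 = 1713 − 1 = 1712 ⇒ r = 856.
Block count: b = v(v − 1)/6 = 1713·1712/6 = 2932656/6 = 488776.
(Check via bk = vr: 488776·3 = 1466328 = 1713·856 = 1466328 ✓.)

r = 856, b = 488776.


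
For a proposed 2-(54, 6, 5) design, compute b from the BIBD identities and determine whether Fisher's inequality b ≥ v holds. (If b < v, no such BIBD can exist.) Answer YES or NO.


r = λ(v − 1)/(k − 1) = 5·53/5 = 53.
b = vr/k = 54·53/6 = 477.
Fisher's inequality: b ≥ v ⇔ 477 ≥ 54? YES.

YES


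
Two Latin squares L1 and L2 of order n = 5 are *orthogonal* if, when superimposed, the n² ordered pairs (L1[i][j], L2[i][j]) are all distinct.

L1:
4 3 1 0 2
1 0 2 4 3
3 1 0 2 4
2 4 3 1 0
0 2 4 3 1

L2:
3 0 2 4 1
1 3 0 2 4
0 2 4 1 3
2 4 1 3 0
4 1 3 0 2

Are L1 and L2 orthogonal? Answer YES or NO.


Form the n² = 25 superimposed pairs (L1[i][j], L2[i][j]), row by row (rows and columns indexed from 0):
row 0: (4,3) (3,0) (1,2) (0,4) (2,1)
row 1: (1,1) (0,3) (2,0) (4,2) (3,4)
row 2: (3,0) (1,2) (0,4) (2,1) (4,3)
row 3: (2,2) (4,4) (3,1) (1,3) (0,0)
row 4: (0,4) (2,1) (4,3) (3,0) (1,2)
Orthogonality requires all 25 pairs distinct.
But the pair (3,0) repeats: cell (0,1) has L1 = 3, L2 = 0, and cell (2,0) has L1 = 3, L2 = 0.
A repeated pair means some other pair never occurs (only 15 distinct pairs out of 25), so the squares are not orthogonal.
Conclusion: NO.

NO


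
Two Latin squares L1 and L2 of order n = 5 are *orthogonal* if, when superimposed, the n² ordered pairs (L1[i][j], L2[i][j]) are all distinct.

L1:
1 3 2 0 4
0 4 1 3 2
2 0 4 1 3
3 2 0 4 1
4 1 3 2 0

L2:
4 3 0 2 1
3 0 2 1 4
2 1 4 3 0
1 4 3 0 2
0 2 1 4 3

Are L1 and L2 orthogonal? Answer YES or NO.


Form the n² = 25 superimposed pairs (L1[i][j], L2[i][j]), row by row (rows and columns indexed from 0):
row 0: (1,4) (3,3) (2,0) (0,2) (4,1)
row 1: (0,3) (4,0) (1,2) (3,1) (2,4)
row 2: (2,2) (0,1) (4,4) (1,3) (3,0)
row 3: (3,1) (2,4) (0,3) (4,0) (1,2)
row 4: (4,0) (1,2) (3,1) (2,4) (0,3)
Orthogonality requires all 25 pairs distinct.
But the pair (3,1) repeats: cell (1,3) has L1 = 3, L2 = 1, and cell (3,0) has L1 = 3, L2 = 1.
A repeated pair means some other pair never occurs (only 15 distinct pairs out of 25), so the squares are not orthogonal.
Conclusion: NO.

NO


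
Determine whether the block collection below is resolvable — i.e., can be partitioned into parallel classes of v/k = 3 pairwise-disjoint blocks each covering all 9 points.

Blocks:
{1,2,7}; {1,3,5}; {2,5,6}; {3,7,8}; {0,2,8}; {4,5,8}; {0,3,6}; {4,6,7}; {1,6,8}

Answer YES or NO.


v = 9, block size k = 3, number of blocks = 9.
For resolvability, blocks must partition into parallel classes of size v/k = 3.
Total blocks must therefore be a multiple of 3: 9 = 3·3 + 0 ⇒ divisible ✓.
Consider block {2,5,6}. The only other block(s) in the collection disjoint from it are {3,7,8} — just 1 block(s). Any parallel class containing {2,5,6} would need 2 other blocks each disjoint from it, so no parallel class of size 3 can contain {2,5,6}.
Since every block must belong to some parallel class in a resolution, the collection cannot be partitioned into parallel classes.
Resolvable? NO.

NO


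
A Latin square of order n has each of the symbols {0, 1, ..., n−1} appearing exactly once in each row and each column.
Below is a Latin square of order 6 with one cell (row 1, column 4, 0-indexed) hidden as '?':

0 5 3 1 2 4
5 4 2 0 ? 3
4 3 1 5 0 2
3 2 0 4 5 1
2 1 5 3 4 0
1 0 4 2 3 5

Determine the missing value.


Row 1 contains symbols [0, 2, 3, 4, 5] — missing [1].
Column 4 contains symbols [0, 2, 3, 4, 5] — missing [1].
The missing symbol must appear in both missing sets; intersection = [1].
Therefore the hidden value is 1.

Missing value = 1.


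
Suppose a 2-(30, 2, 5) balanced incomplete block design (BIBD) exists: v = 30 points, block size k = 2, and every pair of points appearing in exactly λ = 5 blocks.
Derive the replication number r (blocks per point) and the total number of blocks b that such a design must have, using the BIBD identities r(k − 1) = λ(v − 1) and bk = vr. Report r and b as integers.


Any 2-(v, k, λ) BIBD satisfies two necessary conditions:
  (i)  Each point sits in r blocks, and counting incidences through any fixed point gives r(k − 1) = λ(v − 1), so r = λ(v − 1)/(k − 1).
  (ii) Total incidences bk = vr, so b = vr/k.
Step 1: r = λ(v − 1)/(k − 1) = 5·(30 − 1)/(2 − 1) = 5·29/1 = 145/1 = 145.
Step 2: b = vr/k = 30·145/2 = 4350/2 = 2175.
Check integrality: r = 145 ∈ Z ✓, b = 2175 ∈ Z ✓.
(These identities are necessary conditions: they determine r and b for any design with these parameters, but do not by themselves prove that one exists.)

r = 145, b = 2175.


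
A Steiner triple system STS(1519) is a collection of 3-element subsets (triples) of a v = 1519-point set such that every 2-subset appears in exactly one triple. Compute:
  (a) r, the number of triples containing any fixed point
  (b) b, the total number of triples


An STS(v) is a 2-(v, 3, 1) BIBD: block size k = 3, λ = 1.
Replication: r(k − 1) = λ(v − 1) ⇒ r·2 = 1519 − 1 = 1518 ⇒ r = 759.
Block count: b = v(v − 1)/6 = 1519·1518/6 = 2305842/6 = 384307.

r = 759, b = 384307.


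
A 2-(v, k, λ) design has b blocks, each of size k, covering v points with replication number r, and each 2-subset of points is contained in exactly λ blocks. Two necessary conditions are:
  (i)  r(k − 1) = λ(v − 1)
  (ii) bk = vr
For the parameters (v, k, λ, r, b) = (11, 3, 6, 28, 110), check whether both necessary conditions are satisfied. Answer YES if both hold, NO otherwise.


Condition (i): r(k − 1) = 28·2 = 56; λ(v − 1) = 6·10 = 60. Match? NO.
Condition (ii): bk = 110·3 = 330; vr = 11·28 = 308. Match? NO.
Both conditions hold? NO.

NO


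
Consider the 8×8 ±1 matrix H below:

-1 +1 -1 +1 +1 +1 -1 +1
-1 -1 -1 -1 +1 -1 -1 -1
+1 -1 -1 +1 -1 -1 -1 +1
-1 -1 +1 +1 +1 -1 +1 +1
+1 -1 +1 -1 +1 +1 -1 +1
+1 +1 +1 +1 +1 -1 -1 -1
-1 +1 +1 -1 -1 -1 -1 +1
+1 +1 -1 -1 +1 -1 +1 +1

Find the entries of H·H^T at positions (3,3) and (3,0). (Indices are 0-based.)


Row 0 of H: [-1, 1, -1, 1, 1, 1, -1, 1].
Row 3 of H: [-1, -1, 1, 1, 1, -1, 1, 1].
(H·H^T)[3][3] = Σ_j H[3][j]·H[3][j] = (-1)² + (-1)² + (1)² + (1)² + (1)² + (-1)² + (1)² + (1)² = 1 + 1 + 1 + 1 + 1 + 1 + 1 + 1 = 8.
(H·H^T)[3][0] = Σ_j H[3][j]·H[0][j] = (-1)·(-1) + (-1)·(1) + (1)·(-1) + (1)·(1) + (1)·(1) + (-1)·(1) + (1)·(-1) + (1)·(1) = 1 + -1 + -1 + 1 + 1 + -1 + -1 + 1 = 0.
So rows 3 and 0 are orthogonal; the diagonal entry equals n = 8.

(3,3) entry = 8; (3,0) entry = 0.


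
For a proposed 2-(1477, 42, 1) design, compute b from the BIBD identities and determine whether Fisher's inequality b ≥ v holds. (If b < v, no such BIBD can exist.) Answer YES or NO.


r = λ(v − 1)/(k − 1) = 1·1476/41 = 36.
b = vr/k = 1477·36/42 = 1266.
Fisher's inequality: b ≥ v ⇔ 1266 ≥ 1477? NO.

NO


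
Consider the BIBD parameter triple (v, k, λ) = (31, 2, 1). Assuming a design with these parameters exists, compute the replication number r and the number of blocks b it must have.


Any 2-(v, k, λ) BIBD satisfies two necessary conditions:
  (i)  Each point sits in r blocks, and counting incidences through any fixed point gives r(k − 1) = λ(v − 1), so r = λ(v − 1)/(k − 1).
  (ii) Total incidences bk = vr, so b = vr/k.
Step 1: r = λ(v − 1)/(k − 1) = 1·(31 − 1)/(2 − 1) = 1·30/1 = 30/1 = 30.
Step 2: b = vr/k = 31·30/2 = 930/2 = 465.
Check integrality: r = 30 ∈ Z ✓, b = 465 ∈ Z ✓.
(These identities are necessary conditions: they determine r and b for any design with these parameters, but do not by themselves prove that one exists.)

r = 30, b = 465.


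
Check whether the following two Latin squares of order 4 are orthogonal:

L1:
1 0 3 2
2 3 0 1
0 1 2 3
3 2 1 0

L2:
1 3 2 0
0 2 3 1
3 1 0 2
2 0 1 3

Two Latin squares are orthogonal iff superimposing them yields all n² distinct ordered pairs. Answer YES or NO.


Form the n² = 16 superimposed pairs (L1[i][j], L2[i][j]), row by row (rows and columns indexed from 0):
row 0: (1,1) (0,3) (3,2) (2,0)
row 1: (2,0) (3,2) (0,3) (1,1)
row 2: (0,3) (1,1) (2,0) (3,2)
row 3: (3,2) (2,0) (1,1) (0,3)
Orthogonality requires all 16 pairs distinct.
But the pair (2,0) repeats: cell (0,3) has L1 = 2, L2 = 0, and cell (1,0) has L1 = 2, L2 = 0.
A repeated pair means some other pair never occurs (only 4 distinct pairs out of 16), so the squares are not orthogonal.
Conclusion: NO.

NO


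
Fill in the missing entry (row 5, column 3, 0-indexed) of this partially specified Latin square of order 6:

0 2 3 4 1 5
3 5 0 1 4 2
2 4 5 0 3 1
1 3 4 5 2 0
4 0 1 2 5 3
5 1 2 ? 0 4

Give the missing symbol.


Row 5 contains symbols [0, 1, 2, 4, 5] — missing [3].
Column 3 contains symbols [0, 1, 2, 4, 5] — missing [3].
The missing symbol must appear in both missing sets; intersection = [3].
Therefore the hidden value is 3.

Missing value = 3.


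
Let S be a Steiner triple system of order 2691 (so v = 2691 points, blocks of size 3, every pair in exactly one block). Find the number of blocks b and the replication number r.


An STS(v) is a 2-(v, 3, 1) BIBD: block size k = 3, λ = 1.
Replication: r(k − 1) = λ(v − 1) ⇒ r·2 = 2691 − 1 = 2690 ⇒ r = 1345.
Block count: bk = vr ⇒ b·3 = 2691·1345 = 3619395 ⇒ b = 1206465.
(Check via b = v(v − 1)/6 = 2691·2690/6 = 7238790/6 = 1206465.)

r = 1345, b = 1206465.


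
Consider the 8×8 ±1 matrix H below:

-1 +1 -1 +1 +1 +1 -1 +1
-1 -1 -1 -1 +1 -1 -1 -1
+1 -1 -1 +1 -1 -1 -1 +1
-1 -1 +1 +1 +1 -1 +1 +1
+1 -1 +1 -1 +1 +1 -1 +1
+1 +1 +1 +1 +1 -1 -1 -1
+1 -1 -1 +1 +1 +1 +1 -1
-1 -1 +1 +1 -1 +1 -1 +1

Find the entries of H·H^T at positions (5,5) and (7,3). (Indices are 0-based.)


Row 3 of H: [-1, -1, 1, 1, 1, -1, 1, 1].
Row 5 of H: [1, 1, 1, 1, 1, -1, -1, -1].
Row 7 of H: [-1, -1, 1, 1, -1, 1, -1, 1].
(H·H^T)[5][5] = Σ_j H[5][j]·H[5][j] = (1)² + (1)² + (1)² + (1)² + (1)² + (-1)² + (-1)² + (-1)² = 1 + 1 + 1 + 1 + 1 + 1 + 1 + 1 = 8.
(H·H^T)[7][3] = Σ_j H[7][j]·H[3][j] = (-1)·(-1) + (-1)·(-1) + (1)·(1) + (1)·(1) + (-1)·(1) + (1)·(-1) + (-1)·(1) + (1)·(1) = 1 + 1 + 1 + 1 + -1 + -1 + -1 + 1 = 2.
Rows 7 and 3 are not orthogonal (dot product = 2 ≠ 0), so H is not a Hadamard matrix.

(5,5) entry = 8; (7,3) entry = 2.


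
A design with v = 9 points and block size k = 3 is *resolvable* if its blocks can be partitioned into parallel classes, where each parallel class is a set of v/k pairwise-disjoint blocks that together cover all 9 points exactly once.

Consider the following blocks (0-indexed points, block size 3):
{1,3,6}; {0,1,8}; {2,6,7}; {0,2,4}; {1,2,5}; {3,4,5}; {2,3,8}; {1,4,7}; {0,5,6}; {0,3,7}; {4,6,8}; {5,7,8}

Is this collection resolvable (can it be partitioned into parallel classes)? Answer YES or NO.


v = 9, block size k = 3, number of blocks = 12.
For resolvability, blocks must partition into parallel classes of size v/k = 3.
Total blocks must therefore be a multiple of 3: 12 = 3·4 + 0 ⇒ divisible ✓.
Greedy packing gives 4 candidate class(es). Each should be a full parallel class (size 3, covers all 9 points).
  Class 1 (3 blocks): {1,3,6}; {0,2,4}; {5,7,8}. Points covered: [0, 1, 2, 3, 4, 5, 6, 7, 8].
  Class 2 (3 blocks): {0,1,8}; {2,6,7}; {3,4,5}. Points covered: [0, 1, 2, 3, 4, 5, 6, 7, 8].
  Class 3 (3 blocks): {1,2,5}; {0,3,7}; {4,6,8}. Points covered: [0, 1, 2, 3, 4, 5, 6, 7, 8].
  Class 4 (3 blocks): {2,3,8}; {1,4,7}; {0,5,6}. Points covered: [0, 1, 2, 3, 4, 5, 6, 7, 8].
All classes full (size 3)? YES. All classes cover every point? YES.
Resolvable? YES.

YES


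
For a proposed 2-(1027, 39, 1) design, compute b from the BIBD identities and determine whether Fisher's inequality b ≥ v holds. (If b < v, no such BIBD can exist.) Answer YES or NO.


r = λ(v − 1)/(k − 1) = 1·1026/38 = 27.
b = vr/k = 1027·27/39 = 711.
Fisher's inequality: b ≥ v ⇔ 711 ≥ 1027? NO.

NO


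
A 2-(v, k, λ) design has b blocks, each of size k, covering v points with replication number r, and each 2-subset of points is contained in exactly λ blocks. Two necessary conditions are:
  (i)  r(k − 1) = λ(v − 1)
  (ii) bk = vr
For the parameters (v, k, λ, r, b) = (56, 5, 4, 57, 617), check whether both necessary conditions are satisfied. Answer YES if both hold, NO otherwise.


Condition (i): r(k − 1) = 57·4 = 228; λ(v − 1) = 4·55 = 220. Match? NO.
Condition (ii): bk = 617·5 = 3085; vr = 56·57 = 3192. Match? NO.
Both conditions hold? NO.

NO


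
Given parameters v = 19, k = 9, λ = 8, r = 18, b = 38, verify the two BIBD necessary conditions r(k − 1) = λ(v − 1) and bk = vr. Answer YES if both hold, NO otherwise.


Condition (i): r(k − 1) = 18·8 = 144; λ(v − 1) = 8·18 = 144. Match? YES.
Condition (ii): bk = 38·9 = 342; vr = 19·18 = 342. Match? YES.
Both conditions hold? YES.

YES


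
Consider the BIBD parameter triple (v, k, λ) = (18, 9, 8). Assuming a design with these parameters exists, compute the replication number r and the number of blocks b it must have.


Any 2-(v, k, λ) BIBD satisfies two necessary conditions:
  (i)  Each point sits in r blocks, and counting incidences through any fixed point gives r(k − 1) = λ(v − 1), so r = λ(v − 1)/(k − 1).
  (ii) Total incidences bk = vr, so b = vr/k.
Step 1: r = λ(v − 1)/(k − 1) = 8·(18 − 1)/(9 − 1) = 8·17/8 = 136/8 = 17.
Step 2: b = vr/k = 18·17/9 = 306/9 = 34.
Check integrality: r = 17 ∈ Z ✓, b = 34 ∈ Z ✓.
(These identities are necessary conditions: they determine r and b for any design with these parameters, but do not by themselves prove that one exists.)

r = 17, b = 34.


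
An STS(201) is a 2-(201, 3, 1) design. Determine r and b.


An STS(v) is a 2-(v, 3, 1) BIBD: block size k = 3, λ = 1.
Replication: r(k − 1) = λ(v − 1) ⇒ r·2 = 201 − 1 = 200 ⇒ r = 100.
Block count: bk = vr ⇒ b·3 = 201·100 = 20100 ⇒ b = 6700.
(Check via b = v(v − 1)/6 = 201·200/6 = 40200/6 = 6700.)

r = 100, b = 6700.


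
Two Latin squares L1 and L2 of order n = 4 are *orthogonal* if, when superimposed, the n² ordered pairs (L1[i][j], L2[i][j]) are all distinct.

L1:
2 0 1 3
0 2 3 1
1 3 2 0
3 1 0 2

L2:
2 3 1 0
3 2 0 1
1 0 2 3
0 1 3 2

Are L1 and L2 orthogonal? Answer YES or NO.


Form the n² = 16 superimposed pairs (L1[i][j], L2[i][j]), row by row (rows and columns indexed from 0):
row 0: (2,2) (0,3) (1,1) (3,0)
row 1: (0,3) (2,2) (3,0) (1,1)
row 2: (1,1) (3,0) (2,2) (0,3)
row 3: (3,0) (1,1) (0,3) (2,2)
Orthogonality requires all 16 pairs distinct.
But the pair (0,3) repeats: cell (0,1) has L1 = 0, L2 = 3, and cell (1,0) has L1 = 0, L2 = 3.
A repeated pair means some other pair never occurs (only 4 distinct pairs out of 16), so the squares are not orthogonal.
Conclusion: NO.

NO


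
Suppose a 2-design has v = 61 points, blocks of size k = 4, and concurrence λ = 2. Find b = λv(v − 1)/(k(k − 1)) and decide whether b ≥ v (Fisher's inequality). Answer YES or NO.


b = λv(v − 1)/(k(k − 1)) = 2·61·60/(4·3) = 7320/12 = 610.
Compare with v = 61: b ≥ v, so Fisher's inequality holds.

YES


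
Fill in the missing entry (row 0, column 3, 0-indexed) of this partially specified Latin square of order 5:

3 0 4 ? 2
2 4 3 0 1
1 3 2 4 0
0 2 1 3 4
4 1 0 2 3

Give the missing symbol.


Row 0 contains symbols [0, 2, 3, 4] — missing [1].
Column 3 contains symbols [0, 2, 3, 4] — missing [1].
The missing symbol must appear in both missing sets; intersection = [1].
Therefore the hidden value is 1.

Missing value = 1.


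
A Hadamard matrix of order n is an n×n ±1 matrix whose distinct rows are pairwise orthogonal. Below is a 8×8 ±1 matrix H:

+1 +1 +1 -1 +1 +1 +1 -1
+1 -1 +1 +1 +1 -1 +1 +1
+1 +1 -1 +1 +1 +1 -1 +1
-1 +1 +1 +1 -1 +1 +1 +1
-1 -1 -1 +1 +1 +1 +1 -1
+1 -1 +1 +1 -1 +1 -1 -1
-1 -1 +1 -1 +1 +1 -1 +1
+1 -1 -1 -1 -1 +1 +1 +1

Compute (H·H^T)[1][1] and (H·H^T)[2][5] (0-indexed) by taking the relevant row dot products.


Row 1 of H: [1, -1, 1, 1, 1, -1, 1, 1].
Row 2 of H: [1, 1, -1, 1, 1, 1, -1, 1].
Row 5 of H: [1, -1, 1, 1, -1, 1, -1, -1].
(H·H^T)[1][1] = Σ_j H[1][j]·H[1][j] = (1)² + (-1)² + (1)² + (1)² + (1)² + (-1)² + (1)² + (1)² = 1 + 1 + 1 + 1 + 1 + 1 + 1 + 1 = 8.
(H·H^T)[2][5] = Σ_j H[2][j]·H[5][j] = (1)·(1) + (1)·(-1) + (-1)·(1) + (1)·(1) + (1)·(-1) + (1)·(1) + (-1)·(-1) + (1)·(-1) = 1 + -1 + -1 + 1 + -1 + 1 + 1 + -1 = 0.
So rows 2 and 5 are orthogonal; the diagonal entry equals n = 8.

(1,1) entry = 8; (2,5) entry = 0.


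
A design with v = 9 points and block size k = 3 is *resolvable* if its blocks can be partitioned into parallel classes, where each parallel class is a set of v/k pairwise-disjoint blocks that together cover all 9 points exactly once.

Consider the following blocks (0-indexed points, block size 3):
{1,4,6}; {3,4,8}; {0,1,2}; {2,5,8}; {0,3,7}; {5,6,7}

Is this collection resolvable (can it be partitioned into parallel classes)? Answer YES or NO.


v = 9, block size k = 3, number of blocks = 6.
For resolvability, blocks must partition into parallel classes of size v/k = 3.
Total blocks must therefore be a multiple of 3: 6 = 3·2 + 0 ⇒ divisible ✓.
Greedy packing gives 2 candidate class(es). Each should be a full parallel class (size 3, covers all 9 points).
  Class 1 (3 blocks): {1,4,6}; {2,5,8}; {0,3,7}. Points covered: [0, 1, 2, 3, 4, 5, 6, 7, 8].
  Class 2 (3 blocks): {3,4,8}; {0,1,2}; {5,6,7}. Points covered: [0, 1, 2, 3, 4, 5, 6, 7, 8].
All classes full (size 3)? YES. All classes cover every point? YES.
Resolvable? YES.

YES


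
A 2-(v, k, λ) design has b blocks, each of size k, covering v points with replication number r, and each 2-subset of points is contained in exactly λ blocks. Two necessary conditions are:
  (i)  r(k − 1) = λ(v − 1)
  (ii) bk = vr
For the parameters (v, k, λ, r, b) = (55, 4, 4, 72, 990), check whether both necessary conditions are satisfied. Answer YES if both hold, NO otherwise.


Condition (i): r(k − 1) = 72·3 = 216; λ(v − 1) = 4·54 = 216. Match? YES.
Condition (ii): bk = 990·4 = 3960; vr = 55·72 = 3960. Match? YES.
Both conditions hold? YES.

YES


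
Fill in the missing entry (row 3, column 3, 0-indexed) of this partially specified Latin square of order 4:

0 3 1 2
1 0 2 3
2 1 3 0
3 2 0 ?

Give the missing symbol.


Row 3 contains symbols [0, 2, 3] — missing [1].
Column 3 contains symbols [0, 2, 3] — missing [1].
The missing symbol must appear in both missing sets; intersection = [1].
Therefore the hidden value is 1.

Missing value = 1.


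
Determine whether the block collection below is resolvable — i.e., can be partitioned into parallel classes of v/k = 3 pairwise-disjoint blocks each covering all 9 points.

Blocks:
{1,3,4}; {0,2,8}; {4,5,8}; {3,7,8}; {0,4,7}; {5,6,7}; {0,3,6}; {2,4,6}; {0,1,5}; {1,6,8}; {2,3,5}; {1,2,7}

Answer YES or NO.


v = 9, block size k = 3, number of blocks = 12.
For resolvability, blocks must partition into parallel classes of size v/k = 3.
Total blocks must therefore be a multiple of 3: 12 = 3·4 + 0 ⇒ divisible ✓.
Greedy packing gives 4 candidate class(es). Each should be a full parallel class (size 3, covers all 9 points).
  Class 1 (3 blocks): {1,3,4}; {0,2,8}; {5,6,7}. Points covered: [0, 1, 2, 3, 4, 5, 6, 7, 8].
  Class 2 (3 blocks): {4,5,8}; {0,3,6}; {1,2,7}. Points covered: [0, 1, 2, 3, 4, 5, 6, 7, 8].
  Class 3 (3 blocks): {3,7,8}; {2,4,6}; {0,1,5}. Points covered: [0, 1, 2, 3, 4, 5, 6, 7, 8].
  Class 4 (3 blocks): {0,4,7}; {1,6,8}; {2,3,5}. Points covered: [0, 1, 2, 3, 4, 5, 6, 7, 8].
All classes full (size 3)? YES. All classes cover every point? YES.
Resolvable? YES.

YES


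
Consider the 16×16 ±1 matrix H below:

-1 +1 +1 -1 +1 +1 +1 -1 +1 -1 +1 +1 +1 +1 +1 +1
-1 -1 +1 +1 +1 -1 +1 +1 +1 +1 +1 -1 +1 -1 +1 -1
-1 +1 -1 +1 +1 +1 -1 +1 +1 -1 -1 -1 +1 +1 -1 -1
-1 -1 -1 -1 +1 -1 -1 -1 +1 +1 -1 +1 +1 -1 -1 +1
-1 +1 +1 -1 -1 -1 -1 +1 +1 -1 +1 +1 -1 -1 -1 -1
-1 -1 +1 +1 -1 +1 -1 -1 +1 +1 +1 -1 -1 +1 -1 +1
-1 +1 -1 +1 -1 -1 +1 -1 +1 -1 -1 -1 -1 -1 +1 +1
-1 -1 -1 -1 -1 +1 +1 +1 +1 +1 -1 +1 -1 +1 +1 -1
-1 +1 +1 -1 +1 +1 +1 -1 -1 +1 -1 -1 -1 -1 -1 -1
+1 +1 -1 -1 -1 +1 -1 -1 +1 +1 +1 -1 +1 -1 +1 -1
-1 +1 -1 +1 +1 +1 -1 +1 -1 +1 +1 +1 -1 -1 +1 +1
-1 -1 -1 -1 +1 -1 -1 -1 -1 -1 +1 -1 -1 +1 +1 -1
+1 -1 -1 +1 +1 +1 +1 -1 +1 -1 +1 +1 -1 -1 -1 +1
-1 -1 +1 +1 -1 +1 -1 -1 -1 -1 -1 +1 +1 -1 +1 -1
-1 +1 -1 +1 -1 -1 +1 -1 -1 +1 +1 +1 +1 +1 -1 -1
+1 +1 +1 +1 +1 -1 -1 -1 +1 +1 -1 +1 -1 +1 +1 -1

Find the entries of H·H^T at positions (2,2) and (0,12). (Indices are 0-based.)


Row 0 of H: [-1, 1, 1, -1, 1, 1, 1, -1, 1, -1, 1, 1, 1, 1, 1, 1].
Row 2 of H: [-1, 1, -1, 1, 1, 1, -1, 1, 1, -1, -1, -1, 1, 1, -1, -1].
Row 12 of H: [1, -1, -1, 1, 1, 1, 1, -1, 1, -1, 1, 1, -1, -1, -1, 1].
(H·H^T)[2][2] = Σ_j H[2][j]·H[2][j] = (-1)² + (1)² + (-1)² + (1)² + (1)² + (1)² + (-1)² + (1)² + (1)² + (-1)² + (-1)² + (-1)² + (1)² + (1)² + (-1)² + (-1)² = 1 + 1 + 1 + 1 + 1 + 1 + 1 + 1 + 1 + 1 + 1 + 1 + 1 + 1 + 1 + 1 = 16.
(H·H^T)[0][12] = Σ_j H[0][j]·H[12][j] = (-1)·(1) + (1)·(-1) + (1)·(-1) + (-1)·(1) + (1)·(1) + (1)·(1) + (1)·(1) + (-1)·(-1) + (1)·(1) + (-1)·(-1) + (1)·(1) + (1)·(1) + (1)·(-1) + (1)·(-1) + (1)·(-1) + (1)·(1) = -1 + -1 + -1 + -1 + 1 + 1 + 1 + 1 + 1 + 1 + 1 + 1 + -1 + -1 + -1 + 1 = 2.
Rows 0 and 12 are not orthogonal (dot product = 2 ≠ 0), so H is not a Hadamard matrix.

(2,2) entry = 16; (0,12) entry = 2.


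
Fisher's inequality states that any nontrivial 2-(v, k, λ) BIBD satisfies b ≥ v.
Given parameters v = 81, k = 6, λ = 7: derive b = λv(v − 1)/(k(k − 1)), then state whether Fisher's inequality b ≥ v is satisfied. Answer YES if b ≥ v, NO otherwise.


b = λv(v − 1)/(k(k − 1)) = 7·81·80/(6·5) = 45360/30 = 1512.
Compare with v = 81: b ≥ v, so Fisher's inequality holds.

YES


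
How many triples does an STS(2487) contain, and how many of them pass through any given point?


An STS(v) is a 2-(v, 3, 1) BIBD: block size k = 3, λ = 1.
Replication: r(k − 1) = λ(v − 1) ⇒ r·2 = 2487 − 1 = 2486 ⇒ r = 1243.
Block count: b = v(v − 1)/6 = 2487·2486/6 = 6182682/6 = 1030447.
(Check via bk = vr: 1030447·3 = 3091341 = 2487·1243 = 3091341 ✓.)

r = 1243, b = 1030447.


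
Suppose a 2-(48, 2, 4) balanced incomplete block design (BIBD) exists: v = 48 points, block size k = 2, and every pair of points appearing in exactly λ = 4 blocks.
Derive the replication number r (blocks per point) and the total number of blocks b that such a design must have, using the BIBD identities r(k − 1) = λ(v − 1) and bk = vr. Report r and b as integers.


Any 2-(v, k, λ) BIBD satisfies two necessary conditions:
  (i)  Each point sits in r blocks, and counting incidences through any fixed point gives r(k − 1) = λ(v − 1), so r = λ(v − 1)/(k − 1).
  (ii) Total incidences bk = vr, so b = vr/k.
Step 1: r = λ(v − 1)/(k − 1) = 4·(48 − 1)/(2 − 1) = 4·47/1 = 188/1 = 188.
Step 2: b = vr/k = 48·188/2 = 9024/2 = 4512.
Check integrality: r = 188 ∈ Z ✓, b = 4512 ∈ Z ✓.
(These identities are necessary conditions: they determine r and b for any design with these parameters, but do not by themselves prove that one exists.)

r = 188, b = 4512.


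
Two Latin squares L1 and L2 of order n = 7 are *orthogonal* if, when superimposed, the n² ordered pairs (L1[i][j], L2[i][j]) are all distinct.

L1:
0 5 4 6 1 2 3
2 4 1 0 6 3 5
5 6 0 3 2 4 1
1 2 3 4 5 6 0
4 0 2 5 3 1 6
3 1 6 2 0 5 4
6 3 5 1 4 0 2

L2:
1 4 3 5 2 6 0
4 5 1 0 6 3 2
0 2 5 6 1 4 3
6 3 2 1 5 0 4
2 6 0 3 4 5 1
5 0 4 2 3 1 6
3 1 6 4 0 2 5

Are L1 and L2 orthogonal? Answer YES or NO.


Form the n² = 49 superimposed pairs (L1[i][j], L2[i][j]), row by row (rows and columns indexed from 0):
row 0: (0,1) (5,4) (4,3) (6,5) (1,2) (2,6) (3,0)
row 1: (2,4) (4,5) (1,1) (0,0) (6,6) (3,3) (5,2)
row 2: (5,0) (6,2) (0,5) (3,6) (2,1) (4,4) (1,3)
row 3: (1,6) (2,3) (3,2) (4,1) (5,5) (6,0) (0,4)
row 4: (4,2) (0,6) (2,0) (5,3) (3,4) (1,5) (6,1)
row 5: (3,5) (1,0) (6,4) (2,2) (0,3) (5,1) (4,6)
row 6: (6,3) (3,1) (5,6) (1,4) (4,0) (0,2) (2,5)
Orthogonality requires all 49 pairs distinct.
Check by first coordinate: for each symbol s of L1, list the L2 entries in the n cells where L1 = s; they must all differ.
  L1 = 0: L2 entries (in reading order) 1, 0, 5, 4, 6, 3, 2 — all 7 distinct ✓
  L1 = 1: L2 entries (in reading order) 2, 1, 3, 6, 5, 0, 4 — all 7 distinct ✓
  L1 = 2: L2 entries (in reading order) 6, 4, 1, 3, 0, 2, 5 — all 7 distinct ✓
  L1 = 3: L2 entries (in reading order) 0, 3, 6, 2, 4, 5, 1 — all 7 distinct ✓
  L1 = 4: L2 entries (in reading order) 3, 5, 4, 1, 2, 6, 0 — all 7 distinct ✓
  L1 = 5: L2 entries (in reading order) 4, 2, 0, 5, 3, 1, 6 — all 7 distinct ✓
  L1 = 6: L2 entries (in reading order) 5, 6, 2, 0, 1, 4, 3 — all 7 distinct ✓
Every symbol of L1 meets every symbol of L2 exactly once, so all 49 pairs are distinct (49 of 49).
Conclusion: YES.

YES


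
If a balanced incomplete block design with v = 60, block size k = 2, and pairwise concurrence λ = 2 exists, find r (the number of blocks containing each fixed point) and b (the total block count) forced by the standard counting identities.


Any 2-(v, k, λ) BIBD satisfies two necessary conditions:
  (i)  Each point sits in r blocks, and counting incidences through any fixed point gives r(k − 1) = λ(v − 1), so r = λ(v − 1)/(k − 1).
  (ii) Total incidences bk = vr, so b = vr/k.
Step 1: r = λ(v − 1)/(k − 1) = 2·(60 − 1)/(2 − 1) = 2·59/1 = 118/1 = 118.
Step 2: b = vr/k = 60·118/2 = 7080/2 = 3540.
Check integrality: r = 118 ∈ Z ✓, b = 3540 ∈ Z ✓.
(These identities are necessary conditions: they determine r and b for any design with these parameters, but do not by themselves prove that one exists.)

r = 118, b = 3540.


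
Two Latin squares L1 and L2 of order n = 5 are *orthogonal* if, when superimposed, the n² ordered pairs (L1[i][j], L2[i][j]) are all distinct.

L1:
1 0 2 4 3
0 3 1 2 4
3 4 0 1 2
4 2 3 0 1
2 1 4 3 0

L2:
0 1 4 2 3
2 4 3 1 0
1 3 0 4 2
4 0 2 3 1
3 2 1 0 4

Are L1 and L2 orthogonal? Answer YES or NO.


Form the n² = 25 superimposed pairs (L1[i][j], L2[i][j]), row by row (rows and columns indexed from 0):
row 0: (1,0) (0,1) (2,4) (4,2) (3,3)
row 1: (0,2) (3,4) (1,3) (2,1) (4,0)
row 2: (3,1) (4,3) (0,0) (1,4) (2,2)
row 3: (4,4) (2,0) (3,2) (0,3) (1,1)
row 4: (2,3) (1,2) (4,1) (3,0) (0,4)
Orthogonality requires all 25 pairs distinct.
Check by first coordinate: for each symbol s of L1, list the L2 entries in the n cells where L1 = s; they must all differ.
  L1 = 0: L2 entries (in reading order) 1, 2, 0, 3, 4 — all 5 distinct ✓
  L1 = 1: L2 entries (in reading order) 0, 3, 4, 1, 2 — all 5 distinct ✓
  L1 = 2: L2 entries (in reading order) 4, 1, 2, 0, 3 — all 5 distinct ✓
  L1 = 3: L2 entries (in reading order) 3, 4, 1, 2, 0 — all 5 distinct ✓
  L1 = 4: L2 entries (in reading order) 2, 0, 3, 4, 1 — all 5 distinct ✓
Every symbol of L1 meets every symbol of L2 exactly once, so all 25 pairs are distinct (25 of 25).
Conclusion: YES.

YES


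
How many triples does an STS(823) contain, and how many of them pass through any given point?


An STS(v) is a 2-(v, 3, 1) BIBD: block size k = 3, λ = 1.
Replication: r(k − 1) = λ(v − 1) ⇒ r·2 = 823 − 1 = 822 ⇒ r = 411.
Block count: b = v(v − 1)/6 = 823·822/6 = 676506/6 = 112751.

r = 411, b = 112751.


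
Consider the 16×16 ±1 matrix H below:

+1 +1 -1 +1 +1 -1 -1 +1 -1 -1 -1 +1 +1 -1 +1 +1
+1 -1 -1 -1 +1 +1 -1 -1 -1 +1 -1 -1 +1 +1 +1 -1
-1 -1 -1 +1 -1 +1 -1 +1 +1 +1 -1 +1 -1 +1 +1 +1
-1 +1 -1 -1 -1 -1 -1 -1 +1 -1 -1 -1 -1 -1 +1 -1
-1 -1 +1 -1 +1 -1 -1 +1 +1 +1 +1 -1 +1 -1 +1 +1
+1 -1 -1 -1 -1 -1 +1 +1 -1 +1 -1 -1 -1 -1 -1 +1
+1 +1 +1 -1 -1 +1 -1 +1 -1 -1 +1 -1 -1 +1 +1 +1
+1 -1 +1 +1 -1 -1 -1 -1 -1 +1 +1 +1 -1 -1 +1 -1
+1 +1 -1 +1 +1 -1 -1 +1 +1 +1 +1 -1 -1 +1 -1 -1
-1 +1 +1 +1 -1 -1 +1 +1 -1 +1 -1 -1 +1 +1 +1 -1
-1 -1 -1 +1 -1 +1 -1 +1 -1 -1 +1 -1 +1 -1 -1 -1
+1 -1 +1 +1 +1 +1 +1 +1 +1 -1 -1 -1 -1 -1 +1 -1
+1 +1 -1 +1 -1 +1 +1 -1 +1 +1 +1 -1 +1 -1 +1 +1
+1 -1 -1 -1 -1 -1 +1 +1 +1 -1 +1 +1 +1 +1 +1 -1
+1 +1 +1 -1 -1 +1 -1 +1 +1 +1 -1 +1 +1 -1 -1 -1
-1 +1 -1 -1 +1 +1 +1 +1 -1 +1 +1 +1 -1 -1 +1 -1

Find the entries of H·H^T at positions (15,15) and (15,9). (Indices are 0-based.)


Row 9 of H: [-1, 1, 1, 1, -1, -1, 1, 1, -1, 1, -1, -1, 1, 1, 1, -1].
Row 15 of H: [-1, 1, -1, -1, 1, 1, 1, 1, -1, 1, 1, 1, -1, -1, 1, -1].
(H·H^T)[15][15] = Σ_j H[15][j]·H[15][j] = (-1)² + (1)² + (-1)² + (-1)² + (1)² + (1)² + (1)² + (1)² + (-1)² + (1)² + (1)² + (1)² + (-1)² + (-1)² + (1)² + (-1)² = 1 + 1 + 1 + 1 + 1 + 1 + 1 + 1 + 1 + 1 + 1 + 1 + 1 + 1 + 1 + 1 = 16.
(H·H^T)[15][9] = Σ_j H[15][j]·H[9][j] = (-1)·(-1) + (1)·(1) + (-1)·(1) + (-1)·(1) + (1)·(-1) + (1)·(-1) + (1)·(1) + (1)·(1) + (-1)·(-1) + (1)·(1) + (1)·(-1) + (1)·(-1) + (-1)·(1) + (-1)·(1) + (1)·(1) + (-1)·(-1) = 1 + 1 + -1 + -1 + -1 + -1 + 1 + 1 + 1 + 1 + -1 + -1 + -1 + -1 + 1 + 1 = 0.
So rows 15 and 9 are orthogonal; the diagonal entry equals n = 16.

(15,15) entry = 16; (15,9) entry = 0.


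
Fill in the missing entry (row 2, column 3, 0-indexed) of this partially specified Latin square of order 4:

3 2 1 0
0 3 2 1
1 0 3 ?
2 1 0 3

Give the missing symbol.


Row 2 contains symbols [0, 1, 3] — missing [2].
Column 3 contains symbols [0, 1, 3] — missing [2].
The missing symbol must appear in both missing sets; intersection = [2].
Therefore the hidden value is 2.

Missing value = 2.


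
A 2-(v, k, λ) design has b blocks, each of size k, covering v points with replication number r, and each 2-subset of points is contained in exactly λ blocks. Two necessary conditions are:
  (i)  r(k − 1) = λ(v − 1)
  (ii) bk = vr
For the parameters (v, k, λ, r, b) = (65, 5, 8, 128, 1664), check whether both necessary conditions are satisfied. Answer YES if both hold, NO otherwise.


Condition (i): r(k − 1) = 128·4 = 512; λ(v − 1) = 8·64 = 512. Match? YES.
Condition (ii): bk = 1664·5 = 8320; vr = 65·128 = 8320. Match? YES.
Both conditions hold? YES.

YES


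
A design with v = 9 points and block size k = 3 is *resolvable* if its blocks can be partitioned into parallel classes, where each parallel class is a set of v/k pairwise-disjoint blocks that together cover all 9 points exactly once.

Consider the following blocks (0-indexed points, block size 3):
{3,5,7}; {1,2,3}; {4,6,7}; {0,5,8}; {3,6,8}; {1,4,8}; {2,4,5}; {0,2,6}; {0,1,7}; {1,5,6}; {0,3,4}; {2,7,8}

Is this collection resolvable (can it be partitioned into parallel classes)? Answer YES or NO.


v = 9, block size k = 3, number of blocks = 12.
For resolvability, blocks must partition into parallel classes of size v/k = 3.
Total blocks must therefore be a multiple of 3: 12 = 3·4 + 0 ⇒ divisible ✓.
Greedy packing gives 4 candidate class(es). Each should be a full parallel class (size 3, covers all 9 points).
  Class 1 (3 blocks): {3,5,7}; {1,4,8}; {0,2,6}. Points covered: [0, 1, 2, 3, 4, 5, 6, 7, 8].
  Class 2 (3 blocks): {1,2,3}; {4,6,7}; {0,5,8}. Points covered: [0, 1, 2, 3, 4, 5, 6, 7, 8].
  Class 3 (3 blocks): {3,6,8}; {2,4,5}; {0,1,7}. Points covered: [0, 1, 2, 3, 4, 5, 6, 7, 8].
  Class 4 (3 blocks): {1,5,6}; {0,3,4}; {2,7,8}. Points covered: [0, 1, 2, 3, 4, 5, 6, 7, 8].
All classes full (size 3)? YES. All classes cover every point? YES.
Resolvable? YES.

YES


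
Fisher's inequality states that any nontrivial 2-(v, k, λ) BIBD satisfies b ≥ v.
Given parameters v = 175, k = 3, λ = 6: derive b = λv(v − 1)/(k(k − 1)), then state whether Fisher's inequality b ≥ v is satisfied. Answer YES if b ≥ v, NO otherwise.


r = λ(v − 1)/(k − 1) = 6·174/2 = 522.
b = vr/k = 175·522/3 = 30450.
Fisher's inequality: b ≥ v ⇔ 30450 ≥ 175? YES.

YES


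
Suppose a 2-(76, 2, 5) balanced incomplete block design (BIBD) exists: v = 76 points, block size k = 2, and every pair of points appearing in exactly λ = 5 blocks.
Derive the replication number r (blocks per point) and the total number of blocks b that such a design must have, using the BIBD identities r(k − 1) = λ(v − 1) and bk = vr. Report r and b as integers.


Any 2-(v, k, λ) BIBD satisfies two necessary conditions:
  (i)  Each point sits in r blocks, and counting incidences through any fixed point gives r(k − 1) = λ(v − 1), so r = λ(v − 1)/(k − 1).
  (ii) Total incidences bk = vr, so b = vr/k.
Step 1: r = λ(v − 1)/(k − 1) = 5·(76 − 1)/(2 − 1) = 5·75/1 = 375/1 = 375.
Step 2: b = vr/k = 76·375/2 = 28500/2 = 14250.
Check integrality: r = 375 ∈ Z ✓, b = 14250 ∈ Z ✓.
(These identities are necessary conditions: they determine r and b for any design with these parameters, but do not by themselves prove that one exists.)

r = 375, b = 14250.


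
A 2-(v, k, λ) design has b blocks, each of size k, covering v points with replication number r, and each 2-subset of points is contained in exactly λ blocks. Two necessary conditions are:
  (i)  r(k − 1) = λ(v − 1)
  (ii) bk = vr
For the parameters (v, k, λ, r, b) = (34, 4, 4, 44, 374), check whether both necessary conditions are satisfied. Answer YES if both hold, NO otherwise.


Condition (i): r(k − 1) = 44·3 = 132; λ(v − 1) = 4·33 = 132. Match? YES.
Condition (ii): bk = 374·4 = 1496; vr = 34·44 = 1496. Match? YES.
Both conditions hold? YES.

YES


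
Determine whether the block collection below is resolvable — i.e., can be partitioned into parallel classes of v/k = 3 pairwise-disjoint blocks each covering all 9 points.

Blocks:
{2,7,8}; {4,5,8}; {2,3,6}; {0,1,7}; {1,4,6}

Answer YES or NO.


v = 9, block size k = 3, number of blocks = 5.
For resolvability, blocks must partition into parallel classes of size v/k = 3.
Total blocks must therefore be a multiple of 3: 5 = 3·1 + 2 ⇒ not divisible ✗.
Resolvable? NO.

NO


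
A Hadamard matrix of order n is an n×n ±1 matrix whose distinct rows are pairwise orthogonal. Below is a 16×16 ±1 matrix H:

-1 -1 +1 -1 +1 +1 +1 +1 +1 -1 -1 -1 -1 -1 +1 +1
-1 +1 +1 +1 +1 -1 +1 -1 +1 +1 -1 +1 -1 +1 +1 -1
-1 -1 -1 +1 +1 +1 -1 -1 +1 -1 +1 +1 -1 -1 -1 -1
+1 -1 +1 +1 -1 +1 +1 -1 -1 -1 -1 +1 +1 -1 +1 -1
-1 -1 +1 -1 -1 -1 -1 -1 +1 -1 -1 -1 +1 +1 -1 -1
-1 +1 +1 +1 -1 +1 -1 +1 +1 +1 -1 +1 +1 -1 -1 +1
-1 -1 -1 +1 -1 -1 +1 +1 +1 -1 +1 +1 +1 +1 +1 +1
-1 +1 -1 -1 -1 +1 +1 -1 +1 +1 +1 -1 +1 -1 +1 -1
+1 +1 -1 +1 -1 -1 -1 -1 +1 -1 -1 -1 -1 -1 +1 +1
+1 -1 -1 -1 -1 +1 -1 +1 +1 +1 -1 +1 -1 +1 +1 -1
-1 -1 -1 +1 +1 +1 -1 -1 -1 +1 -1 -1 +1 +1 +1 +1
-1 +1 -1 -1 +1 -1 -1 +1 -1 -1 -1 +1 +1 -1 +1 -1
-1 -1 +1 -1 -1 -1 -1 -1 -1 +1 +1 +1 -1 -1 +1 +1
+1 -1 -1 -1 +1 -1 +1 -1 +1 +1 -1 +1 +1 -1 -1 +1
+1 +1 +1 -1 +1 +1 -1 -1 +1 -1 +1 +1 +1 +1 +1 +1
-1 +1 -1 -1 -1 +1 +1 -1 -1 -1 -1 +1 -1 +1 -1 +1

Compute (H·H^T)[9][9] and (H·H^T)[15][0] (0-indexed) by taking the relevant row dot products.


Row 0 of H: [-1, -1, 1, -1, 1, 1, 1, 1, 1, -1, -1, -1, -1, -1, 1, 1].
Row 9 of H: [1, -1, -1, -1, -1, 1, -1, 1, 1, 1, -1, 1, -1, 1, 1, -1].
Row 15 of H: [-1, 1, -1, -1, -1, 1, 1, -1, -1, -1, -1, 1, -1, 1, -1, 1].
(H·H^T)[9][9] = Σ_j H[9][j]·H[9][j] = (1)² + (-1)² + (-1)² + (-1)² + (-1)² + (1)² + (-1)² + (1)² + (1)² + (1)² + (-1)² + (1)² + (-1)² + (1)² + (1)² + (-1)² = 1 + 1 + 1 + 1 + 1 + 1 + 1 + 1 + 1 + 1 + 1 + 1 + 1 + 1 + 1 + 1 = 16.
(H·H^T)[15][0] = Σ_j H[15][j]·H[0][j] = (-1)·(-1) + (1)·(-1) + (-1)·(1) + (-1)·(-1) + (-1)·(1) + (1)·(1) + (1)·(1) + (-1)·(1) + (-1)·(1) + (-1)·(-1) + (-1)·(-1) + (1)·(-1) + (-1)·(-1) + (1)·(-1) + (-1)·(1) + (1)·(1) = 1 + -1 + -1 + 1 + -1 + 1 + 1 + -1 + -1 + 1 + 1 + -1 + 1 + -1 + -1 + 1 = 0.
So rows 15 and 0 are orthogonal; the diagonal entry equals n = 16.

(9,9) entry = 16; (15,0) entry = 0.
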